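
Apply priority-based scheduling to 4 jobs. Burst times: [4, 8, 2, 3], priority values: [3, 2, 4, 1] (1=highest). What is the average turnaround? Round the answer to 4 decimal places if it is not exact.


Sort by priority (ascending = highest first):
Order: [(1, 3), (2, 8), (3, 4), (4, 2)]
Completion times:
  Priority 1, burst=3, C=3
  Priority 2, burst=8, C=11
  Priority 3, burst=4, C=15
  Priority 4, burst=2, C=17
Average turnaround = 46/4 = 11.5

11.5


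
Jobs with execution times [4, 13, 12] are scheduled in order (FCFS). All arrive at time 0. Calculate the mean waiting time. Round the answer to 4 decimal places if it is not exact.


FCFS order (as given): [4, 13, 12]
Waiting times:
  Job 1: wait = 0
  Job 2: wait = 4
  Job 3: wait = 17
Sum of waiting times = 21
Average waiting time = 21/3 = 7.0

7.0


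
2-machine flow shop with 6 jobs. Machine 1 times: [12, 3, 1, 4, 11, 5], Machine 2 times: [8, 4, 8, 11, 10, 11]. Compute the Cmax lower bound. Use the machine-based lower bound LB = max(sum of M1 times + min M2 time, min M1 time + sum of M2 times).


LB1 = sum(M1 times) + min(M2 times) = 36 + 4 = 40
LB2 = min(M1 times) + sum(M2 times) = 1 + 52 = 53
Lower bound = max(LB1, LB2) = max(40, 53) = 53

53


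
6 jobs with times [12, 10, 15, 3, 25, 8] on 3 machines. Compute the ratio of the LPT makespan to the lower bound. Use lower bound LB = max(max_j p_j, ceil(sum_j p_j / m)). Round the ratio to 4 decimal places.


LPT order: [25, 15, 12, 10, 8, 3]
Machine loads after assignment: [25, 23, 25]
LPT makespan = 25
Lower bound = max(max_job, ceil(total/3)) = max(25, 25) = 25
Ratio = 25 / 25 = 1.0

1.0


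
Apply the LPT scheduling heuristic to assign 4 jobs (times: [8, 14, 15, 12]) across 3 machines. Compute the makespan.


Sort jobs in decreasing order (LPT): [15, 14, 12, 8]
Assign each job to the least loaded machine:
  Machine 1: jobs [15], load = 15
  Machine 2: jobs [14], load = 14
  Machine 3: jobs [12, 8], load = 20
Makespan = max load = 20

20


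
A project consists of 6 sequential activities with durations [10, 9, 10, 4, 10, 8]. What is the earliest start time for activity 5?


Activity 5 starts after activities 1 through 4 complete.
Predecessor durations: [10, 9, 10, 4]
ES = 10 + 9 + 10 + 4 = 33

33


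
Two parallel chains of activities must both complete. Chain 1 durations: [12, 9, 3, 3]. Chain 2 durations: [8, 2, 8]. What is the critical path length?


Path A total = 12 + 9 + 3 + 3 = 27
Path B total = 8 + 2 + 8 = 18
Critical path = longest path = max(27, 18) = 27

27


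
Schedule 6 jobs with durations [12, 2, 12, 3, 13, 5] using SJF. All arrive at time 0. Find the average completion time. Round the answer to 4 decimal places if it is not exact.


SJF order (ascending): [2, 3, 5, 12, 12, 13]
Completion times:
  Job 1: burst=2, C=2
  Job 2: burst=3, C=5
  Job 3: burst=5, C=10
  Job 4: burst=12, C=22
  Job 5: burst=12, C=34
  Job 6: burst=13, C=47
Average completion = 120/6 = 20.0

20.0


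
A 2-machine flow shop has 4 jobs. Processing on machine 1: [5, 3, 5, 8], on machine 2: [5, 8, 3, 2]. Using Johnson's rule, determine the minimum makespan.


Apply Johnson's rule:
  Group 1 (a <= b): [(2, 3, 8), (1, 5, 5)]
  Group 2 (a > b): [(3, 5, 3), (4, 8, 2)]
Optimal job order: [2, 1, 3, 4]
Schedule:
  Job 2: M1 done at 3, M2 done at 11
  Job 1: M1 done at 8, M2 done at 16
  Job 3: M1 done at 13, M2 done at 19
  Job 4: M1 done at 21, M2 done at 23
Makespan = 23

23


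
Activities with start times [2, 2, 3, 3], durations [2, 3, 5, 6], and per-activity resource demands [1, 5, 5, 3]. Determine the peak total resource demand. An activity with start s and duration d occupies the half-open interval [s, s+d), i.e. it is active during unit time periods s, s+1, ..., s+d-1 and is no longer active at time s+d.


Each activity i is active on [start_i, start_i + duration_i).
Compute total resource usage per time slot:
  t=0: active resources = [], total = 0
  t=1: active resources = [], total = 0
  t=2: active resources = [1, 5], total = 6
  t=3: active resources = [1, 5, 5, 3], total = 14
  t=4: active resources = [5, 5, 3], total = 13
  t=5: active resources = [5, 3], total = 8
  t=6: active resources = [5, 3], total = 8
  t=7: active resources = [5, 3], total = 8
  t=8: active resources = [3], total = 3
Peak resource demand = 14

14


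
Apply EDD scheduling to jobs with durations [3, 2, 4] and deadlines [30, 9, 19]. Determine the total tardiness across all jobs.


Sort by due date (EDD order): [(2, 9), (4, 19), (3, 30)]
Compute completion times and tardiness:
  Job 1: p=2, d=9, C=2, tardiness=max(0,2-9)=0
  Job 2: p=4, d=19, C=6, tardiness=max(0,6-19)=0
  Job 3: p=3, d=30, C=9, tardiness=max(0,9-30)=0
Total tardiness = 0

0


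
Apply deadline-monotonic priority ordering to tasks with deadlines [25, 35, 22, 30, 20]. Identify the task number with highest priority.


Sort tasks by relative deadline (ascending):
  Task 5: deadline = 20
  Task 3: deadline = 22
  Task 1: deadline = 25
  Task 4: deadline = 30
  Task 2: deadline = 35
Priority order (highest first): [5, 3, 1, 4, 2]
Highest priority task = 5

5


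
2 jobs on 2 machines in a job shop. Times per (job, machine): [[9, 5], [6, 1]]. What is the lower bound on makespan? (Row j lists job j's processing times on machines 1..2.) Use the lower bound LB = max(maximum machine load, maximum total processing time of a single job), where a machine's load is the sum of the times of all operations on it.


Machine loads:
  Machine 1: 9 + 6 = 15
  Machine 2: 5 + 1 = 6
Max machine load = 15
Job totals:
  Job 1: 14
  Job 2: 7
Max job total = 14
Lower bound = max(15, 14) = 15

15


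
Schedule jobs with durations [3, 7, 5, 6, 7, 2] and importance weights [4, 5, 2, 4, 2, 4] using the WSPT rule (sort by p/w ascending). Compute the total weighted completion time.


Compute p/w ratios and sort ascending (WSPT): [(2, 4), (3, 4), (7, 5), (6, 4), (5, 2), (7, 2)]
Compute weighted completion times:
  Job (p=2,w=4): C=2, w*C=4*2=8
  Job (p=3,w=4): C=5, w*C=4*5=20
  Job (p=7,w=5): C=12, w*C=5*12=60
  Job (p=6,w=4): C=18, w*C=4*18=72
  Job (p=5,w=2): C=23, w*C=2*23=46
  Job (p=7,w=2): C=30, w*C=2*30=60
Total weighted completion time = 266

266


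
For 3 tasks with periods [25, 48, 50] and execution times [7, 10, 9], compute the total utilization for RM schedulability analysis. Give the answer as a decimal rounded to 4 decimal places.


Compute individual utilizations (exact fractions):
  Task 1: C/T = 7/25 (approx. 0.28)
  Task 2: C/T = 10/48 = 5/24 (approx. 0.2083)
  Task 3: C/T = 9/50 (approx. 0.18)
Total utilization U = 7/25 + 5/24 + 9/50 = 401/600
Rounded to 4 decimal places: U = 0.6683
RM (Liu & Layland) bound for 3 tasks = 0.779763; compare with U = 401/600 (approx. 0.668333)
U <= bound, so schedulable by RM sufficient condition.

0.6683


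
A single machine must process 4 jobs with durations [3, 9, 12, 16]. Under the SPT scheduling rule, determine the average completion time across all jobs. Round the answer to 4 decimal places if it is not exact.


Sort jobs by processing time (SPT order): [3, 9, 12, 16]
Compute completion times sequentially:
  Job 1: processing = 3, completes at 3
  Job 2: processing = 9, completes at 12
  Job 3: processing = 12, completes at 24
  Job 4: processing = 16, completes at 40
Sum of completion times = 79
Average completion time = 79/4 = 19.75

19.75


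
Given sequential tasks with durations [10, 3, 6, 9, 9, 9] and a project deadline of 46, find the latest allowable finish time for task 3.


LF(activity 3) = deadline - sum of successor durations
Successors: activities 4 through 6 with durations [9, 9, 9]
Sum of successor durations = 27
LF = 46 - 27 = 19

19


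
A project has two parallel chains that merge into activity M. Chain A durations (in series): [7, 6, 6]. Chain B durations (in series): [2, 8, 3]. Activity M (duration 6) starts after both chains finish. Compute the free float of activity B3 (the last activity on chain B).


ES(B3) = sum of predecessors on chain B = 10
EF(B3) = ES + duration = 10 + 3 = 13
Successor of B3 is M. ES(M) = max(sum(A), sum(B)) = max(19, 13) = 19
Free float = ES(successor) - EF(current) = 19 - 13 = 6

6


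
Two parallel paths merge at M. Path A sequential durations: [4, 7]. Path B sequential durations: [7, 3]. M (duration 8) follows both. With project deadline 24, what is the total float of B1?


Forward pass: ES(B1) = sum of predecessors on chain B = 0
EF = ES + duration = 0 + 7 = 7
Backward pass: LF(M) = deadline = 24; LS(M) = 24 - 8 = 16
LF(B1) = LS(M) - sum(successors on chain B) = 16 - 3 = 13
LS = LF - duration = 13 - 7 = 6
Total float = LS - ES = 6 - 0 = 6

6


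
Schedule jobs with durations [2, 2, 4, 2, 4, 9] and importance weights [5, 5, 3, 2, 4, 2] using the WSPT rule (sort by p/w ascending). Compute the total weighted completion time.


Compute p/w ratios and sort ascending (WSPT): [(2, 5), (2, 5), (2, 2), (4, 4), (4, 3), (9, 2)]
Compute weighted completion times:
  Job (p=2,w=5): C=2, w*C=5*2=10
  Job (p=2,w=5): C=4, w*C=5*4=20
  Job (p=2,w=2): C=6, w*C=2*6=12
  Job (p=4,w=4): C=10, w*C=4*10=40
  Job (p=4,w=3): C=14, w*C=3*14=42
  Job (p=9,w=2): C=23, w*C=2*23=46
Total weighted completion time = 170

170


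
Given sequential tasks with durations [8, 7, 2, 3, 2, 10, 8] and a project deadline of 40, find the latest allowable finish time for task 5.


LF(activity 5) = deadline - sum of successor durations
Successors: activities 6 through 7 with durations [10, 8]
Sum of successor durations = 18
LF = 40 - 18 = 22

22


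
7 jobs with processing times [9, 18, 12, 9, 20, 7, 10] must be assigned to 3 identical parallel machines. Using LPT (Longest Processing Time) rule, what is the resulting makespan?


Sort jobs in decreasing order (LPT): [20, 18, 12, 10, 9, 9, 7]
Assign each job to the least loaded machine:
  Machine 1: jobs [20, 9], load = 29
  Machine 2: jobs [18, 9], load = 27
  Machine 3: jobs [12, 10, 7], load = 29
Makespan = max load = 29

29


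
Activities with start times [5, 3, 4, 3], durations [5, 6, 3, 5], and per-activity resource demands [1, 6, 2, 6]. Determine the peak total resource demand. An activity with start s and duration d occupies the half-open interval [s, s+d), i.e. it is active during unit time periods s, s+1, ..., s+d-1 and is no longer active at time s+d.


Each activity i is active on [start_i, start_i + duration_i).
Compute total resource usage per time slot:
  t=0: active resources = [], total = 0
  t=1: active resources = [], total = 0
  t=2: active resources = [], total = 0
  t=3: active resources = [6, 6], total = 12
  t=4: active resources = [6, 2, 6], total = 14
  t=5: active resources = [1, 6, 2, 6], total = 15
  t=6: active resources = [1, 6, 2, 6], total = 15
  t=7: active resources = [1, 6, 6], total = 13
  t=8: active resources = [1, 6], total = 7
  t=9: active resources = [1], total = 1
Peak resource demand = 15

15


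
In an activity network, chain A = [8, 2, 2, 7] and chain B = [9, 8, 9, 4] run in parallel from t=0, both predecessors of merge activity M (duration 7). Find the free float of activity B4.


ES(B4) = sum of predecessors on chain B = 26
EF(B4) = ES + duration = 26 + 4 = 30
Successor of B4 is M. ES(M) = max(sum(A), sum(B)) = max(19, 30) = 30
Free float = ES(successor) - EF(current) = 30 - 30 = 0

0


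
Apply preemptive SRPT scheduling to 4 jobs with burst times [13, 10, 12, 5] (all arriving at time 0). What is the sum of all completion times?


Since all jobs arrive at t=0, SRPT equals SPT ordering.
SPT order: [5, 10, 12, 13]
Completion times:
  Job 1: p=5, C=5
  Job 2: p=10, C=15
  Job 3: p=12, C=27
  Job 4: p=13, C=40
Total completion time = 5 + 15 + 27 + 40 = 87

87


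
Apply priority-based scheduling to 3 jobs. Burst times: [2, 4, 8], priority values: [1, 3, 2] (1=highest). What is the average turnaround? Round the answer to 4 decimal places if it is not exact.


Sort by priority (ascending = highest first):
Order: [(1, 2), (2, 8), (3, 4)]
Completion times:
  Priority 1, burst=2, C=2
  Priority 2, burst=8, C=10
  Priority 3, burst=4, C=14
Average turnaround = 26/3 = 8.6667

8.6667


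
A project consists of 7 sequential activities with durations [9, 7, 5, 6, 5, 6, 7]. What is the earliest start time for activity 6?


Activity 6 starts after activities 1 through 5 complete.
Predecessor durations: [9, 7, 5, 6, 5]
ES = 9 + 7 + 5 + 6 + 5 = 32

32


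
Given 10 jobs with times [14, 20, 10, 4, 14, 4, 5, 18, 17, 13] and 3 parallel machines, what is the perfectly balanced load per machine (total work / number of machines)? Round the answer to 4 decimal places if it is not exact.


Total processing time = 14 + 20 + 10 + 4 + 14 + 4 + 5 + 18 + 17 + 13 = 119
Number of machines = 3
Ideal balanced load = 119 / 3 = 39.6667

39.6667


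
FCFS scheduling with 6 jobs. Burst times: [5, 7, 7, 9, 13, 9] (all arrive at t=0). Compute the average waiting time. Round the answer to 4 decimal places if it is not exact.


FCFS order (as given): [5, 7, 7, 9, 13, 9]
Waiting times:
  Job 1: wait = 0
  Job 2: wait = 5
  Job 3: wait = 12
  Job 4: wait = 19
  Job 5: wait = 28
  Job 6: wait = 41
Sum of waiting times = 105
Average waiting time = 105/6 = 17.5

17.5


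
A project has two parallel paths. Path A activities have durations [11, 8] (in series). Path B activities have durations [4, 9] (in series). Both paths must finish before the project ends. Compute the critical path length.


Path A total = 11 + 8 = 19
Path B total = 4 + 9 = 13
Critical path = longest path = max(19, 13) = 19

19


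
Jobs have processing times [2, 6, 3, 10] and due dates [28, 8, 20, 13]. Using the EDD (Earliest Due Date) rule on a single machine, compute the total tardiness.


Sort by due date (EDD order): [(6, 8), (10, 13), (3, 20), (2, 28)]
Compute completion times and tardiness:
  Job 1: p=6, d=8, C=6, tardiness=max(0,6-8)=0
  Job 2: p=10, d=13, C=16, tardiness=max(0,16-13)=3
  Job 3: p=3, d=20, C=19, tardiness=max(0,19-20)=0
  Job 4: p=2, d=28, C=21, tardiness=max(0,21-28)=0
Total tardiness = 3

3


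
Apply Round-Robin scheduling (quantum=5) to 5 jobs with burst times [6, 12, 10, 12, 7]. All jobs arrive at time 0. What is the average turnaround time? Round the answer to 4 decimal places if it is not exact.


Time quantum = 5
Execution trace:
  J1 runs 5 units, time = 5
  J2 runs 5 units, time = 10
  J3 runs 5 units, time = 15
  J4 runs 5 units, time = 20
  J5 runs 5 units, time = 25
  J1 runs 1 units, time = 26
  J2 runs 5 units, time = 31
  J3 runs 5 units, time = 36
  J4 runs 5 units, time = 41
  J5 runs 2 units, time = 43
  J2 runs 2 units, time = 45
  J4 runs 2 units, time = 47
Finish times: [26, 45, 36, 47, 43]
Average turnaround = 197/5 = 39.4

39.4


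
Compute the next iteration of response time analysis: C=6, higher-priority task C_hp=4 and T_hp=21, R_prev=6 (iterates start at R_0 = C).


R_next = C + ceil(R_prev / T_hp) * C_hp
ceil(6 / 21) = ceil(0.2857) = 1
Interference = 1 * 4 = 4
R_next = 6 + 4 = 10

10


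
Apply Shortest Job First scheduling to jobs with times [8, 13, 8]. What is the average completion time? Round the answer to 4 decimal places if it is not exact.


SJF order (ascending): [8, 8, 13]
Completion times:
  Job 1: burst=8, C=8
  Job 2: burst=8, C=16
  Job 3: burst=13, C=29
Average completion = 53/3 = 17.6667

17.6667


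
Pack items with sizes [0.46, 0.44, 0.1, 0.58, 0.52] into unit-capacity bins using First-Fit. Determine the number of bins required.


Place items sequentially using First-Fit:
  Item 0.46 -> new Bin 1
  Item 0.44 -> Bin 1 (now 0.9)
  Item 0.1 -> Bin 1 (now 1.0)
  Item 0.58 -> new Bin 2
  Item 0.52 -> new Bin 3
Total bins used = 3

3


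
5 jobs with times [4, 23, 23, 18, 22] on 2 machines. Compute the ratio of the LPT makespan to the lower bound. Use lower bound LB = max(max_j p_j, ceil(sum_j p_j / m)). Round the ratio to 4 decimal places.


LPT order: [23, 23, 22, 18, 4]
Machine loads after assignment: [45, 45]
LPT makespan = 45
Lower bound = max(max_job, ceil(total/2)) = max(23, 45) = 45
Ratio = 45 / 45 = 1.0

1.0


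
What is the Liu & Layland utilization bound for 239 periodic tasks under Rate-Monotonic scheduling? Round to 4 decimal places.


Compute 2^(1/239) = 1.0029044070
Subtract 1: 1.0029044070 - 1 = 0.0029044070
Multiply by n: 239 * 0.0029044070 = 0.6941532730
Round to 4 dp: 0.6942

0.6942


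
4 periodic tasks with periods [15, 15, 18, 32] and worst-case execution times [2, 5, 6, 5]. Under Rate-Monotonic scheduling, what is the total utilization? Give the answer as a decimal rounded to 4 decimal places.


Compute individual utilizations (exact fractions):
  Task 1: C/T = 2/15 (approx. 0.1333)
  Task 2: C/T = 5/15 = 1/3 (approx. 0.3333)
  Task 3: C/T = 6/18 = 1/3 (approx. 0.3333)
  Task 4: C/T = 5/32 (approx. 0.1563)
Total utilization U = 2/15 + 1/3 + 1/3 + 5/32 = 153/160
Rounded to 4 decimal places: U = 0.9563
RM (Liu & Layland) bound for 4 tasks = 0.756828; compare with U = 153/160 (approx. 0.956250)
bound < U <= 1, so the RM sufficient condition is not met (inconclusive; an exact test such as response-time analysis is needed).

0.9563


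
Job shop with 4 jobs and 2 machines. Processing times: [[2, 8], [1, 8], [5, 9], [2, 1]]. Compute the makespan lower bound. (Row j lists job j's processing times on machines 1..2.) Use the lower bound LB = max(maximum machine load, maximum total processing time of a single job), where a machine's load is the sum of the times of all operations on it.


Machine loads:
  Machine 1: 2 + 1 + 5 + 2 = 10
  Machine 2: 8 + 8 + 9 + 1 = 26
Max machine load = 26
Job totals:
  Job 1: 10
  Job 2: 9
  Job 3: 14
  Job 4: 3
Max job total = 14
Lower bound = max(26, 14) = 26

26


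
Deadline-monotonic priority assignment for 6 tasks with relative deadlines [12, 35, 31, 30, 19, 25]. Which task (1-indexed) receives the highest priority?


Sort tasks by relative deadline (ascending):
  Task 1: deadline = 12
  Task 5: deadline = 19
  Task 6: deadline = 25
  Task 4: deadline = 30
  Task 3: deadline = 31
  Task 2: deadline = 35
Priority order (highest first): [1, 5, 6, 4, 3, 2]
Highest priority task = 1

1


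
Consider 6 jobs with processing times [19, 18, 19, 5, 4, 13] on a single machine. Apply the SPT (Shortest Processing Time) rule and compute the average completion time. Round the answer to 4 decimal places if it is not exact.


Sort jobs by processing time (SPT order): [4, 5, 13, 18, 19, 19]
Compute completion times sequentially:
  Job 1: processing = 4, completes at 4
  Job 2: processing = 5, completes at 9
  Job 3: processing = 13, completes at 22
  Job 4: processing = 18, completes at 40
  Job 5: processing = 19, completes at 59
  Job 6: processing = 19, completes at 78
Sum of completion times = 212
Average completion time = 212/6 = 35.3333

35.3333


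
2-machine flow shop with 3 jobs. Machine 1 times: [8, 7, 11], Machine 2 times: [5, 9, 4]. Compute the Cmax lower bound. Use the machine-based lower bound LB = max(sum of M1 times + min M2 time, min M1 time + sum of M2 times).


LB1 = sum(M1 times) + min(M2 times) = 26 + 4 = 30
LB2 = min(M1 times) + sum(M2 times) = 7 + 18 = 25
Lower bound = max(LB1, LB2) = max(30, 25) = 30

30


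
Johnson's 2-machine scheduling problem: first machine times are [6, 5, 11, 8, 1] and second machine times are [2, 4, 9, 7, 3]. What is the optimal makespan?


Apply Johnson's rule:
  Group 1 (a <= b): [(5, 1, 3)]
  Group 2 (a > b): [(3, 11, 9), (4, 8, 7), (2, 5, 4), (1, 6, 2)]
Optimal job order: [5, 3, 4, 2, 1]
Schedule:
  Job 5: M1 done at 1, M2 done at 4
  Job 3: M1 done at 12, M2 done at 21
  Job 4: M1 done at 20, M2 done at 28
  Job 2: M1 done at 25, M2 done at 32
  Job 1: M1 done at 31, M2 done at 34
Makespan = 34

34


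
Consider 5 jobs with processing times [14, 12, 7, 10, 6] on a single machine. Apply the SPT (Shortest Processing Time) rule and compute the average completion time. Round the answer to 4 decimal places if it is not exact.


Sort jobs by processing time (SPT order): [6, 7, 10, 12, 14]
Compute completion times sequentially:
  Job 1: processing = 6, completes at 6
  Job 2: processing = 7, completes at 13
  Job 3: processing = 10, completes at 23
  Job 4: processing = 12, completes at 35
  Job 5: processing = 14, completes at 49
Sum of completion times = 126
Average completion time = 126/5 = 25.2

25.2


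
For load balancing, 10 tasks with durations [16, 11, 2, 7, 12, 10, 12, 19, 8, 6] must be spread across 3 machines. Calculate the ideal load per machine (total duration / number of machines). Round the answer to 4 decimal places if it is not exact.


Total processing time = 16 + 11 + 2 + 7 + 12 + 10 + 12 + 19 + 8 + 6 = 103
Number of machines = 3
Ideal balanced load = 103 / 3 = 34.3333

34.3333


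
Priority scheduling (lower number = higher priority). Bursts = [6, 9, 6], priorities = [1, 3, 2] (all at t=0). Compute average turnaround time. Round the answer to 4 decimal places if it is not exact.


Sort by priority (ascending = highest first):
Order: [(1, 6), (2, 6), (3, 9)]
Completion times:
  Priority 1, burst=6, C=6
  Priority 2, burst=6, C=12
  Priority 3, burst=9, C=21
Average turnaround = 39/3 = 13.0

13.0


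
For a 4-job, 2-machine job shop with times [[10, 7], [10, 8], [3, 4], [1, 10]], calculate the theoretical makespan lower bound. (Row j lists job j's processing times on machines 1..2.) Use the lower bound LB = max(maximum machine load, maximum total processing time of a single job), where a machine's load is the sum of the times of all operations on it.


Machine loads:
  Machine 1: 10 + 10 + 3 + 1 = 24
  Machine 2: 7 + 8 + 4 + 10 = 29
Max machine load = 29
Job totals:
  Job 1: 17
  Job 2: 18
  Job 3: 7
  Job 4: 11
Max job total = 18
Lower bound = max(29, 18) = 29

29


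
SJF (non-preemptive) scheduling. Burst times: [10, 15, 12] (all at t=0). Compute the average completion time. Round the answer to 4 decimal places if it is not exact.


SJF order (ascending): [10, 12, 15]
Completion times:
  Job 1: burst=10, C=10
  Job 2: burst=12, C=22
  Job 3: burst=15, C=37
Average completion = 69/3 = 23.0

23.0


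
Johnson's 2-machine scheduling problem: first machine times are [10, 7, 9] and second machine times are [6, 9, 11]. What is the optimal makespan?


Apply Johnson's rule:
  Group 1 (a <= b): [(2, 7, 9), (3, 9, 11)]
  Group 2 (a > b): [(1, 10, 6)]
Optimal job order: [2, 3, 1]
Schedule:
  Job 2: M1 done at 7, M2 done at 16
  Job 3: M1 done at 16, M2 done at 27
  Job 1: M1 done at 26, M2 done at 33
Makespan = 33

33


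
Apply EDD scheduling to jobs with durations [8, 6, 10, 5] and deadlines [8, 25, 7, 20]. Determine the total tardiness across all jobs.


Sort by due date (EDD order): [(10, 7), (8, 8), (5, 20), (6, 25)]
Compute completion times and tardiness:
  Job 1: p=10, d=7, C=10, tardiness=max(0,10-7)=3
  Job 2: p=8, d=8, C=18, tardiness=max(0,18-8)=10
  Job 3: p=5, d=20, C=23, tardiness=max(0,23-20)=3
  Job 4: p=6, d=25, C=29, tardiness=max(0,29-25)=4
Total tardiness = 20

20


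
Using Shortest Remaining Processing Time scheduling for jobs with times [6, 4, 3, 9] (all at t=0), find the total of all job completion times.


Since all jobs arrive at t=0, SRPT equals SPT ordering.
SPT order: [3, 4, 6, 9]
Completion times:
  Job 1: p=3, C=3
  Job 2: p=4, C=7
  Job 3: p=6, C=13
  Job 4: p=9, C=22
Total completion time = 3 + 7 + 13 + 22 = 45

45


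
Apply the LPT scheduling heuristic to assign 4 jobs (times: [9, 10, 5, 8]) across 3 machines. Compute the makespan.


Sort jobs in decreasing order (LPT): [10, 9, 8, 5]
Assign each job to the least loaded machine:
  Machine 1: jobs [10], load = 10
  Machine 2: jobs [9], load = 9
  Machine 3: jobs [8, 5], load = 13
Makespan = max load = 13

13


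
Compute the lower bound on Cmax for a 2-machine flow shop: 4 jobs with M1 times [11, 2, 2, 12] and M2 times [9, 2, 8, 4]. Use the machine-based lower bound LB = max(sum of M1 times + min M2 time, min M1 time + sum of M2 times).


LB1 = sum(M1 times) + min(M2 times) = 27 + 2 = 29
LB2 = min(M1 times) + sum(M2 times) = 2 + 23 = 25
Lower bound = max(LB1, LB2) = max(29, 25) = 29

29


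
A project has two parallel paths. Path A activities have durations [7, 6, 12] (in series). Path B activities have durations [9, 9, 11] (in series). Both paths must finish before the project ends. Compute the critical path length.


Path A total = 7 + 6 + 12 = 25
Path B total = 9 + 9 + 11 = 29
Critical path = longest path = max(25, 29) = 29

29


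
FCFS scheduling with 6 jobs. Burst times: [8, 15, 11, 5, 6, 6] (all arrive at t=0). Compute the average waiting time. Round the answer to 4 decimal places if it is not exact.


FCFS order (as given): [8, 15, 11, 5, 6, 6]
Waiting times:
  Job 1: wait = 0
  Job 2: wait = 8
  Job 3: wait = 23
  Job 4: wait = 34
  Job 5: wait = 39
  Job 6: wait = 45
Sum of waiting times = 149
Average waiting time = 149/6 = 24.8333

24.8333


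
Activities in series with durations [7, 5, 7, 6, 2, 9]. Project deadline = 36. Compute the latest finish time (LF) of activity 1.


LF(activity 1) = deadline - sum of successor durations
Successors: activities 2 through 6 with durations [5, 7, 6, 2, 9]
Sum of successor durations = 29
LF = 36 - 29 = 7

7


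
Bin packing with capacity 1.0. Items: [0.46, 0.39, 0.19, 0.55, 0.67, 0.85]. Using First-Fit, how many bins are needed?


Place items sequentially using First-Fit:
  Item 0.46 -> new Bin 1
  Item 0.39 -> Bin 1 (now 0.85)
  Item 0.19 -> new Bin 2
  Item 0.55 -> Bin 2 (now 0.74)
  Item 0.67 -> new Bin 3
  Item 0.85 -> new Bin 4
Total bins used = 4

4


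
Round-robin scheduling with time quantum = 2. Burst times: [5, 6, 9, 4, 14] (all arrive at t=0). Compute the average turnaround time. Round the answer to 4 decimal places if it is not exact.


Time quantum = 2
Execution trace:
  J1 runs 2 units, time = 2
  J2 runs 2 units, time = 4
  J3 runs 2 units, time = 6
  J4 runs 2 units, time = 8
  J5 runs 2 units, time = 10
  J1 runs 2 units, time = 12
  J2 runs 2 units, time = 14
  J3 runs 2 units, time = 16
  J4 runs 2 units, time = 18
  J5 runs 2 units, time = 20
  J1 runs 1 units, time = 21
  J2 runs 2 units, time = 23
  J3 runs 2 units, time = 25
  J5 runs 2 units, time = 27
  J3 runs 2 units, time = 29
  J5 runs 2 units, time = 31
  J3 runs 1 units, time = 32
  J5 runs 2 units, time = 34
  J5 runs 2 units, time = 36
  J5 runs 2 units, time = 38
Finish times: [21, 23, 32, 18, 38]
Average turnaround = 132/5 = 26.4

26.4


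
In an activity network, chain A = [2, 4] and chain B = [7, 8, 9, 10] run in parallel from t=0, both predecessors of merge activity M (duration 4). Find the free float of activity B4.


ES(B4) = sum of predecessors on chain B = 24
EF(B4) = ES + duration = 24 + 10 = 34
Successor of B4 is M. ES(M) = max(sum(A), sum(B)) = max(6, 34) = 34
Free float = ES(successor) - EF(current) = 34 - 34 = 0

0


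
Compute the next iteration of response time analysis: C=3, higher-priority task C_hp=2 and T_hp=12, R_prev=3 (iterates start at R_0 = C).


R_next = C + ceil(R_prev / T_hp) * C_hp
ceil(3 / 12) = ceil(0.25) = 1
Interference = 1 * 2 = 2
R_next = 3 + 2 = 5

5


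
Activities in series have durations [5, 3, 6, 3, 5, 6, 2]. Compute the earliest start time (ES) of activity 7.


Activity 7 starts after activities 1 through 6 complete.
Predecessor durations: [5, 3, 6, 3, 5, 6]
ES = 5 + 3 + 6 + 3 + 5 + 6 = 28

28


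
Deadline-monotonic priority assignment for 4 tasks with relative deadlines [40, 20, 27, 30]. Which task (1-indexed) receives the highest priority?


Sort tasks by relative deadline (ascending):
  Task 2: deadline = 20
  Task 3: deadline = 27
  Task 4: deadline = 30
  Task 1: deadline = 40
Priority order (highest first): [2, 3, 4, 1]
Highest priority task = 2

2


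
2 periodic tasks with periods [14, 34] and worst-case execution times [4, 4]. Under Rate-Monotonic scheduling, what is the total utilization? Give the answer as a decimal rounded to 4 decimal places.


Compute individual utilizations (exact fractions):
  Task 1: C/T = 4/14 = 2/7 (approx. 0.2857)
  Task 2: C/T = 4/34 = 2/17 (approx. 0.1176)
Total utilization U = 2/7 + 2/17 = 48/119
Rounded to 4 decimal places: U = 0.4034
RM (Liu & Layland) bound for 2 tasks = 0.828427; compare with U = 48/119 (approx. 0.403361)
U <= bound, so schedulable by RM sufficient condition.

0.4034


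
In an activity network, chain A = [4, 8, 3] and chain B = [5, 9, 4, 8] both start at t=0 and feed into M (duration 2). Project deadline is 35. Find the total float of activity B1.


Forward pass: ES(B1) = sum of predecessors on chain B = 0
EF = ES + duration = 0 + 5 = 5
Backward pass: LF(M) = deadline = 35; LS(M) = 35 - 2 = 33
LF(B1) = LS(M) - sum(successors on chain B) = 33 - 21 = 12
LS = LF - duration = 12 - 5 = 7
Total float = LS - ES = 7 - 0 = 7

7


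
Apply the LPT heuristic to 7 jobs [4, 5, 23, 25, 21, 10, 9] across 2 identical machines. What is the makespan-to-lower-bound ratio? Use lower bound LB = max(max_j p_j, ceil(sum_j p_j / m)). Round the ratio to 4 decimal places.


LPT order: [25, 23, 21, 10, 9, 5, 4]
Machine loads after assignment: [49, 48]
LPT makespan = 49
Lower bound = max(max_job, ceil(total/2)) = max(25, 49) = 49
Ratio = 49 / 49 = 1.0

1.0


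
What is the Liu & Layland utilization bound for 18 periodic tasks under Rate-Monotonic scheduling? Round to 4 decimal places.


Compute 2^(1/18) = 1.0392592260
Subtract 1: 1.0392592260 - 1 = 0.0392592260
Multiply by n: 18 * 0.0392592260 = 0.7066660680
Round to 4 dp: 0.7067

0.7067


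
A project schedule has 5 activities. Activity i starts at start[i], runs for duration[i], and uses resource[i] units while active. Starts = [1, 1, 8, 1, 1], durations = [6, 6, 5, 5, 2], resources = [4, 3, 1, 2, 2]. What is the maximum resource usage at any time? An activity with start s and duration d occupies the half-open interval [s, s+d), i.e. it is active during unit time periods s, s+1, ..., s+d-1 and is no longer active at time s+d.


Each activity i is active on [start_i, start_i + duration_i).
Compute total resource usage per time slot:
  t=0: active resources = [], total = 0
  t=1: active resources = [4, 3, 2, 2], total = 11
  t=2: active resources = [4, 3, 2, 2], total = 11
  t=3: active resources = [4, 3, 2], total = 9
  t=4: active resources = [4, 3, 2], total = 9
  t=5: active resources = [4, 3, 2], total = 9
  t=6: active resources = [4, 3], total = 7
  t=7: active resources = [], total = 0
  t=8: active resources = [1], total = 1
  t=9: active resources = [1], total = 1
  t=10: active resources = [1], total = 1
  t=11: active resources = [1], total = 1
  t=12: active resources = [1], total = 1
Peak resource demand = 11

11


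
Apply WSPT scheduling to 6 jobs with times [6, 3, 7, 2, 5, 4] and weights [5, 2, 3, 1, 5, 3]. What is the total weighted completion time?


Compute p/w ratios and sort ascending (WSPT): [(5, 5), (6, 5), (4, 3), (3, 2), (2, 1), (7, 3)]
Compute weighted completion times:
  Job (p=5,w=5): C=5, w*C=5*5=25
  Job (p=6,w=5): C=11, w*C=5*11=55
  Job (p=4,w=3): C=15, w*C=3*15=45
  Job (p=3,w=2): C=18, w*C=2*18=36
  Job (p=2,w=1): C=20, w*C=1*20=20
  Job (p=7,w=3): C=27, w*C=3*27=81
Total weighted completion time = 262

262


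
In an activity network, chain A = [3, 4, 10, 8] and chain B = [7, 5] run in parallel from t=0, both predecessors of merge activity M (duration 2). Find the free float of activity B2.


ES(B2) = sum of predecessors on chain B = 7
EF(B2) = ES + duration = 7 + 5 = 12
Successor of B2 is M. ES(M) = max(sum(A), sum(B)) = max(25, 12) = 25
Free float = ES(successor) - EF(current) = 25 - 12 = 13

13


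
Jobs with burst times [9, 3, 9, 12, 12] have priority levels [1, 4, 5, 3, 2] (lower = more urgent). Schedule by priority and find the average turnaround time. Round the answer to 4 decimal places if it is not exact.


Sort by priority (ascending = highest first):
Order: [(1, 9), (2, 12), (3, 12), (4, 3), (5, 9)]
Completion times:
  Priority 1, burst=9, C=9
  Priority 2, burst=12, C=21
  Priority 3, burst=12, C=33
  Priority 4, burst=3, C=36
  Priority 5, burst=9, C=45
Average turnaround = 144/5 = 28.8

28.8


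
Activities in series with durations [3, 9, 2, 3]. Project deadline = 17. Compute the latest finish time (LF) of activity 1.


LF(activity 1) = deadline - sum of successor durations
Successors: activities 2 through 4 with durations [9, 2, 3]
Sum of successor durations = 14
LF = 17 - 14 = 3

3


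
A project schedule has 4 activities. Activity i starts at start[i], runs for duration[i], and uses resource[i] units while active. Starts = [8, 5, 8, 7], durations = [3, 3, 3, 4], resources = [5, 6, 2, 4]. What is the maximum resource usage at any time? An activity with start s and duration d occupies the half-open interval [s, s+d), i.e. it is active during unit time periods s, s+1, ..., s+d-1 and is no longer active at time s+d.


Each activity i is active on [start_i, start_i + duration_i).
Compute total resource usage per time slot:
  t=0: active resources = [], total = 0
  t=1: active resources = [], total = 0
  t=2: active resources = [], total = 0
  t=3: active resources = [], total = 0
  t=4: active resources = [], total = 0
  t=5: active resources = [6], total = 6
  t=6: active resources = [6], total = 6
  t=7: active resources = [6, 4], total = 10
  t=8: active resources = [5, 2, 4], total = 11
  t=9: active resources = [5, 2, 4], total = 11
  t=10: active resources = [5, 2, 4], total = 11
Peak resource demand = 11

11


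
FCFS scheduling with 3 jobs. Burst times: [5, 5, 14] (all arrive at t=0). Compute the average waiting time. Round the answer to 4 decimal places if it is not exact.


FCFS order (as given): [5, 5, 14]
Waiting times:
  Job 1: wait = 0
  Job 2: wait = 5
  Job 3: wait = 10
Sum of waiting times = 15
Average waiting time = 15/3 = 5.0

5.0


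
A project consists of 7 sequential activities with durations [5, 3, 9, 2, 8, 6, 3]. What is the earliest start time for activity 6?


Activity 6 starts after activities 1 through 5 complete.
Predecessor durations: [5, 3, 9, 2, 8]
ES = 5 + 3 + 9 + 2 + 8 = 27

27


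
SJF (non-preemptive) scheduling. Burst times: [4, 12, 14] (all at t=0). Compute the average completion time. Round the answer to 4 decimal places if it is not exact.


SJF order (ascending): [4, 12, 14]
Completion times:
  Job 1: burst=4, C=4
  Job 2: burst=12, C=16
  Job 3: burst=14, C=30
Average completion = 50/3 = 16.6667

16.6667


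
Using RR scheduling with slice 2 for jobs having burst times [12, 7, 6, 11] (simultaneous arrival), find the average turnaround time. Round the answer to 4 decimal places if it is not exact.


Time quantum = 2
Execution trace:
  J1 runs 2 units, time = 2
  J2 runs 2 units, time = 4
  J3 runs 2 units, time = 6
  J4 runs 2 units, time = 8
  J1 runs 2 units, time = 10
  J2 runs 2 units, time = 12
  J3 runs 2 units, time = 14
  J4 runs 2 units, time = 16
  J1 runs 2 units, time = 18
  J2 runs 2 units, time = 20
  J3 runs 2 units, time = 22
  J4 runs 2 units, time = 24
  J1 runs 2 units, time = 26
  J2 runs 1 units, time = 27
  J4 runs 2 units, time = 29
  J1 runs 2 units, time = 31
  J4 runs 2 units, time = 33
  J1 runs 2 units, time = 35
  J4 runs 1 units, time = 36
Finish times: [35, 27, 22, 36]
Average turnaround = 120/4 = 30.0

30.0


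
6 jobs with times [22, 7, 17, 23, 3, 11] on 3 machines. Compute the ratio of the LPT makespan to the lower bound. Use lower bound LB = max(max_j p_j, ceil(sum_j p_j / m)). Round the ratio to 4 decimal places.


LPT order: [23, 22, 17, 11, 7, 3]
Machine loads after assignment: [26, 29, 28]
LPT makespan = 29
Lower bound = max(max_job, ceil(total/3)) = max(23, 28) = 28
Ratio = 29 / 28 = 1.0357

1.0357


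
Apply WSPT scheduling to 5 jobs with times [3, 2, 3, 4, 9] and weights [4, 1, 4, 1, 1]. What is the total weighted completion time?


Compute p/w ratios and sort ascending (WSPT): [(3, 4), (3, 4), (2, 1), (4, 1), (9, 1)]
Compute weighted completion times:
  Job (p=3,w=4): C=3, w*C=4*3=12
  Job (p=3,w=4): C=6, w*C=4*6=24
  Job (p=2,w=1): C=8, w*C=1*8=8
  Job (p=4,w=1): C=12, w*C=1*12=12
  Job (p=9,w=1): C=21, w*C=1*21=21
Total weighted completion time = 77

77


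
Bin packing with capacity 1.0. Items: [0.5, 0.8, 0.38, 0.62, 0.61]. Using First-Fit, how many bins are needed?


Place items sequentially using First-Fit:
  Item 0.5 -> new Bin 1
  Item 0.8 -> new Bin 2
  Item 0.38 -> Bin 1 (now 0.88)
  Item 0.62 -> new Bin 3
  Item 0.61 -> new Bin 4
Total bins used = 4

4


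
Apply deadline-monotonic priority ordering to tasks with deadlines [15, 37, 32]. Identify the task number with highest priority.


Sort tasks by relative deadline (ascending):
  Task 1: deadline = 15
  Task 3: deadline = 32
  Task 2: deadline = 37
Priority order (highest first): [1, 3, 2]
Highest priority task = 1

1


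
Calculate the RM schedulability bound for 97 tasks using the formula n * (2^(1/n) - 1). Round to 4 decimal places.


Compute 2^(1/97) = 1.0071714397
Subtract 1: 1.0071714397 - 1 = 0.0071714397
Multiply by n: 97 * 0.0071714397 = 0.6956296509
Round to 4 dp: 0.6956

0.6956


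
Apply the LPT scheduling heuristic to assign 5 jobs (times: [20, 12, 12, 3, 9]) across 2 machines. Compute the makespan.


Sort jobs in decreasing order (LPT): [20, 12, 12, 9, 3]
Assign each job to the least loaded machine:
  Machine 1: jobs [20, 9], load = 29
  Machine 2: jobs [12, 12, 3], load = 27
Makespan = max load = 29

29


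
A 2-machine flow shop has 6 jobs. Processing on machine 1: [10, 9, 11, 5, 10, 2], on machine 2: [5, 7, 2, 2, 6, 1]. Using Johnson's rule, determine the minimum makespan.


Apply Johnson's rule:
  Group 1 (a <= b): []
  Group 2 (a > b): [(2, 9, 7), (5, 10, 6), (1, 10, 5), (3, 11, 2), (4, 5, 2), (6, 2, 1)]
Optimal job order: [2, 5, 1, 3, 4, 6]
Schedule:
  Job 2: M1 done at 9, M2 done at 16
  Job 5: M1 done at 19, M2 done at 25
  Job 1: M1 done at 29, M2 done at 34
  Job 3: M1 done at 40, M2 done at 42
  Job 4: M1 done at 45, M2 done at 47
  Job 6: M1 done at 47, M2 done at 48
Makespan = 48

48


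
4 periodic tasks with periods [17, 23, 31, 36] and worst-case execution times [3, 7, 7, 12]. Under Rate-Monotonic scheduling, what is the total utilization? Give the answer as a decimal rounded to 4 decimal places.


Compute individual utilizations (exact fractions):
  Task 1: C/T = 3/17 (approx. 0.1765)
  Task 2: C/T = 7/23 (approx. 0.3043)
  Task 3: C/T = 7/31 (approx. 0.2258)
  Task 4: C/T = 12/36 = 1/3 (approx. 0.3333)
Total utilization U = 3/17 + 7/23 + 7/31 + 1/3 = 37816/36363
Rounded to 4 decimal places: U = 1.0400
RM (Liu & Layland) bound for 4 tasks = 0.756828; compare with U = 37816/36363 (approx. 1.039958)
U > 1, so the task set is not schedulable (processor overloaded).

1.0400


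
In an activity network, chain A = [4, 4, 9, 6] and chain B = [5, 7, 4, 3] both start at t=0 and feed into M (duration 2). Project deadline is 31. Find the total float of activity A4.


Forward pass: ES(A4) = sum of predecessors on chain A = 17
EF = ES + duration = 17 + 6 = 23
Backward pass: LF(M) = deadline = 31; LS(M) = 31 - 2 = 29
LF(A4) = LS(M) - sum(successors on chain A) = 29 - 0 = 29
LS = LF - duration = 29 - 6 = 23
Total float = LS - ES = 23 - 17 = 6

6


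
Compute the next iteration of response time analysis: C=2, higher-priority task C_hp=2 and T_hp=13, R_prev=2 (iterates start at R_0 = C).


R_next = C + ceil(R_prev / T_hp) * C_hp
ceil(2 / 13) = ceil(0.1538) = 1
Interference = 1 * 2 = 2
R_next = 2 + 2 = 4

4


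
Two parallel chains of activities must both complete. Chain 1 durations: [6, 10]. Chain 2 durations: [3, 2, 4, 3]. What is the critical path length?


Path A total = 6 + 10 = 16
Path B total = 3 + 2 + 4 + 3 = 12
Critical path = longest path = max(16, 12) = 16

16


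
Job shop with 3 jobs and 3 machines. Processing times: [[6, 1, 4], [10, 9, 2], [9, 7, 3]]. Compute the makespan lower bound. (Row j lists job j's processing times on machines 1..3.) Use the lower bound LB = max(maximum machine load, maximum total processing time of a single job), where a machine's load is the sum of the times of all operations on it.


Machine loads:
  Machine 1: 6 + 10 + 9 = 25
  Machine 2: 1 + 9 + 7 = 17
  Machine 3: 4 + 2 + 3 = 9
Max machine load = 25
Job totals:
  Job 1: 11
  Job 2: 21
  Job 3: 19
Max job total = 21
Lower bound = max(25, 21) = 25

25
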